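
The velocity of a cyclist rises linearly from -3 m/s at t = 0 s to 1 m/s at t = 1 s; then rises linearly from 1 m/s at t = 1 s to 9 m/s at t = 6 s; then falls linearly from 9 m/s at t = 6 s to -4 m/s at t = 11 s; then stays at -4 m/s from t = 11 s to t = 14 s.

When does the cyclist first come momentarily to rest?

t = 0.75 s

v changes sign on 0–1 s (from -3 to 1); the graph is linear there, so v = 0 at t = 0 + (3)·(1 − 0)/(1 − -3) = 0.75 s.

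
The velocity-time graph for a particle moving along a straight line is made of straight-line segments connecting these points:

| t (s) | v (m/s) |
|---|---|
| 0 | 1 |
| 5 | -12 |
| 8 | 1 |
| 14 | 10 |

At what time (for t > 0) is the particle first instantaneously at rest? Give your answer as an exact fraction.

v changes sign on 0–5 s (from 1 to -12); the graph is linear there, so v = 0 at t = 0 + (-1)·(5 − 0)/(-12 − 1) = 5/13 s.

t = 5/13 s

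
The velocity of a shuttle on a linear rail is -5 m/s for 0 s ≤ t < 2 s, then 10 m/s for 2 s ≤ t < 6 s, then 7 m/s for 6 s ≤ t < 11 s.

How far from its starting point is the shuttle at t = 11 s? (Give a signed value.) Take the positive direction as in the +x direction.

Displacement is the signed area under the v-t curve.
0–2 s: -5 × 2 = -10 m
2–6 s: 10 × 4 = 40 m
6–11 s: 7 × 5 = 35 m
Net displacement = 65 m

65 m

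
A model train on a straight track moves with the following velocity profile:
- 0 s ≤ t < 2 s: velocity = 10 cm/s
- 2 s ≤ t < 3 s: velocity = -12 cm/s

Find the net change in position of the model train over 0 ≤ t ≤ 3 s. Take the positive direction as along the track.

Displacement is the signed area under the v-t curve.
0–2 s: 10 × 2 = 20 cm
2–3 s: -12 × 1 = -12 cm
Net displacement = 8 cm

8 cm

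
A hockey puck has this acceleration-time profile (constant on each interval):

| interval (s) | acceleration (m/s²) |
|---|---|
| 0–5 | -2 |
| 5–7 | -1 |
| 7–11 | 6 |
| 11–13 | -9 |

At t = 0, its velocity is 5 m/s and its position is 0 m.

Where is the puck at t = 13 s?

On each constant-a segment, Δv = aΔt and Δx = v₀Δt + ½aΔt²; chain segment to segment.
0–5 s: v starts 5 m/s; Δx = 5·5 + ½·-2·5² = 0 m; v ends -5 m/s.
5–7 s: v starts -5 m/s; Δx = -5·2 + ½·-1·2² = -12 m; v ends -7 m/s.
7–11 s: v starts -7 m/s; Δx = -7·4 + ½·6·4² = 20 m; v ends 17 m/s.
11–13 s: v starts 17 m/s; Δx = 17·2 + ½·-9·2² = 16 m; v ends -1 m/s.
x(13) = 0 + Σ Δx = 24 m.

24 m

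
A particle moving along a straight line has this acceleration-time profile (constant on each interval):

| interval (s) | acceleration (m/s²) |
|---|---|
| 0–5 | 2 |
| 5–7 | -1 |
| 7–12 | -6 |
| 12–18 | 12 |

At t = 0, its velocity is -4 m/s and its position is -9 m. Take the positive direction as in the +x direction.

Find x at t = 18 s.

On each constant-a segment, Δv = aΔt and Δx = v₀Δt + ½aΔt²; chain segment to segment.
0–5 s: v starts -4 m/s; Δx = -4·5 + ½·2·5² = 5 m; v ends 6 m/s.
5–7 s: v starts 6 m/s; Δx = 6·2 + ½·-1·2² = 10 m; v ends 4 m/s.
7–12 s: v starts 4 m/s; Δx = 4·5 + ½·-6·5² = -55 m; v ends -26 m/s.
12–18 s: v starts -26 m/s; Δx = -26·6 + ½·12·6² = 60 m; v ends 46 m/s.
x(18) = -9 + Σ Δx = 11 m.

11 m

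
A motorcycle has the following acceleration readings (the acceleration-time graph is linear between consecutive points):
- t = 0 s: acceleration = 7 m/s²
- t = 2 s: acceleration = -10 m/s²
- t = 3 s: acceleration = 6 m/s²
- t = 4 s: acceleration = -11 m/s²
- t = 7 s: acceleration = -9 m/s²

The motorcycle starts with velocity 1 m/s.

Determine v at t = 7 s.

-36.5 m/s

Δv equals the area under the a-t graph; then v = v₀ + Δv.
0–2 s: ½(7 + -10)(2) = -3 m/s
2–3 s: ½(-10 + 6)(1) = -2 m/s
3–4 s: ½(6 + -11)(1) = -2.5 m/s
4–7 s: ½(-11 + -9)(3) = -30 m/s
Δv = -37.5 m/s, so v(7) = 1 + (-37.5) = -36.5 m/s.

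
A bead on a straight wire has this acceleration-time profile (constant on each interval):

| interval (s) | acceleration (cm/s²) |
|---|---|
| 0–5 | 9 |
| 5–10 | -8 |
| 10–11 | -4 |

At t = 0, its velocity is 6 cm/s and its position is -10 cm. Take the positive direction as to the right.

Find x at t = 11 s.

On each constant-a segment, Δv = aΔt and Δx = v₀Δt + ½aΔt²; chain segment to segment.
0–5 s: v starts 6 cm/s; Δx = 6·5 + ½·9·5² = 142.5 cm; v ends 51 cm/s.
5–10 s: v starts 51 cm/s; Δx = 51·5 + ½·-8·5² = 155 cm; v ends 11 cm/s.
10–11 s: v starts 11 cm/s; Δx = 11·1 + ½·-4·1² = 9 cm; v ends 7 cm/s.
x(11) = -10 + Σ Δx = 296.5 cm.

296.5 cm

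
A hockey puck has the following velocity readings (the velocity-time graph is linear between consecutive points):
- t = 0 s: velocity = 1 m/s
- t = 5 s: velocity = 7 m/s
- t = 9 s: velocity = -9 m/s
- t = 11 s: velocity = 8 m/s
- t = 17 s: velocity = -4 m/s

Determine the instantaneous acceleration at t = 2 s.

Acceleration is the slope of the v-t graph on 0–5 s: (7 − 1)/(5 − 0) = 1.2 m/s².

1.2 m/s²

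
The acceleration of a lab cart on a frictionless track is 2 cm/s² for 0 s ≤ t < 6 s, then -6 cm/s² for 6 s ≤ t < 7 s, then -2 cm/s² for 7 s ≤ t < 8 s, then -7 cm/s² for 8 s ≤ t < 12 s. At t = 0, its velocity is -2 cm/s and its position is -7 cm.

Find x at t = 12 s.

On each constant-a segment, Δv = aΔt and Δx = v₀Δt + ½aΔt²; chain segment to segment.
0–6 s: v starts -2 cm/s; Δx = -2·6 + ½·2·6² = 24 cm; v ends 10 cm/s.
6–7 s: v starts 10 cm/s; Δx = 10·1 + ½·-6·1² = 7 cm; v ends 4 cm/s.
7–8 s: v starts 4 cm/s; Δx = 4·1 + ½·-2·1² = 3 cm; v ends 2 cm/s.
8–12 s: v starts 2 cm/s; Δx = 2·4 + ½·-7·4² = -48 cm; v ends -26 cm/s.
x(12) = -7 + Σ Δx = -21 cm.

-21 cm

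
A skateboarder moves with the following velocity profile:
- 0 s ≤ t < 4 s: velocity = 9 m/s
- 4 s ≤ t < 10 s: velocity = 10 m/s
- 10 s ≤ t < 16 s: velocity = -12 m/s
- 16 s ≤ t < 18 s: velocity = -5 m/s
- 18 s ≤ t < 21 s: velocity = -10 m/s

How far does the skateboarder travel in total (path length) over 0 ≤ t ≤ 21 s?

Distance (not displacement) is the total path length: add the absolute areas under v-t.
0–4 s: |9| × 4 = 36 m
4–10 s: |10| × 6 = 60 m
10–16 s: |-12| × 6 = 72 m
16–18 s: |-5| × 2 = 10 m
18–21 s: |-10| × 3 = 30 m
Total distance = 208 m

208 m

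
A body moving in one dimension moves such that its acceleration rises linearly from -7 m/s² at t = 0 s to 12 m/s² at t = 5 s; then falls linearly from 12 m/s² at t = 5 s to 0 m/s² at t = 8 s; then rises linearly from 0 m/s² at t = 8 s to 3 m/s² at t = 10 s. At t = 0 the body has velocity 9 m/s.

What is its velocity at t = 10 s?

Δv equals the area under the a-t graph; then v = v₀ + Δv.
0–5 s: ½(-7 + 12)(5) = 12.5 m/s
5–8 s: ½(12 + 0)(3) = 18 m/s
8–10 s: ½(0 + 3)(2) = 3 m/s
Δv = 33.5 m/s, so v(10) = 9 + (33.5) = 42.5 m/s.

42.5 m/s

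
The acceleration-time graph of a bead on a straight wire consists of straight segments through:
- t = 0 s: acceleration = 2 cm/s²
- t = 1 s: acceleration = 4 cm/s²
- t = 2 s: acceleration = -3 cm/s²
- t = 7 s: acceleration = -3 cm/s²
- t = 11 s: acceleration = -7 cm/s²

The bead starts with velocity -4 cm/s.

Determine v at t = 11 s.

-35.5 cm/s

Δv equals the area under the a-t graph; then v = v₀ + Δv.
0–1 s: ½(2 + 4)(1) = 3 cm/s
1–2 s: ½(4 + -3)(1) = 0.5 cm/s
2–7 s: -3 × 5 = -15 cm/s
7–11 s: ½(-3 + -7)(4) = -20 cm/s
Δv = -31.5 cm/s, so v(11) = -4 + (-31.5) = -35.5 cm/s.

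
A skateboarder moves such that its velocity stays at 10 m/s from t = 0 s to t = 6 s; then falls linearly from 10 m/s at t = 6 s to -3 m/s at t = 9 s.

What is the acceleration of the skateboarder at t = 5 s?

Acceleration is the slope of the v-t graph on 0–6 s: (10 − 10)/(6 − 0) = 0 m/s².

0 m/s²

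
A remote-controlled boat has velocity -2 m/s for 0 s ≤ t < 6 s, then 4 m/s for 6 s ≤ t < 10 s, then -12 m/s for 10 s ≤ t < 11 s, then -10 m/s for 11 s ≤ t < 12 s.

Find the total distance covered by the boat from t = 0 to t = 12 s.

50 m

Distance (not displacement) is the total path length: add the absolute areas under v-t.
0–6 s: |-2| × 6 = 12 m
6–10 s: |4| × 4 = 16 m
10–11 s: |-12| × 1 = 12 m
11–12 s: |-10| × 1 = 10 m
Total distance = 50 m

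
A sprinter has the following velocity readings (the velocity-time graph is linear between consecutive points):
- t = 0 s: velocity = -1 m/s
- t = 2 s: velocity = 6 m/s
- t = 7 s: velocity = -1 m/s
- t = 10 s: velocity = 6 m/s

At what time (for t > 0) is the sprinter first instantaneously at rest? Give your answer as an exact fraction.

v changes sign on 0–2 s (from -1 to 6); the graph is linear there, so v = 0 at t = 0 + (1)·(2 − 0)/(6 − -1) = 2/7 s.

t = 2/7 s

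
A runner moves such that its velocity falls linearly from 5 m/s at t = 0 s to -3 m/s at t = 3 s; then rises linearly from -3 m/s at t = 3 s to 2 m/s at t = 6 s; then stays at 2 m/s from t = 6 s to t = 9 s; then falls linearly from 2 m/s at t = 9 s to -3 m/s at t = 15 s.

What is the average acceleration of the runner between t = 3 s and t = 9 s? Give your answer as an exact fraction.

5/6 m/s²

Average acceleration = Δv/Δt = (2 − -3)/(9 − 3) = 5/6 m/s².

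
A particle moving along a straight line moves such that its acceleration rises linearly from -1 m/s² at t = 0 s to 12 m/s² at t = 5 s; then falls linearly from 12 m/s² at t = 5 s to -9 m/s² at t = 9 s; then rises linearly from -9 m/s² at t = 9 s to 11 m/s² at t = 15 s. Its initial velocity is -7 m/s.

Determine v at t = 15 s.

32.5 m/s

Δv equals the area under the a-t graph; then v = v₀ + Δv.
0–5 s: ½(-1 + 12)(5) = 27.5 m/s
5–9 s: ½(12 + -9)(4) = 6 m/s
9–15 s: ½(-9 + 11)(6) = 6 m/s
Δv = 39.5 m/s, so v(15) = -7 + (39.5) = 32.5 m/s.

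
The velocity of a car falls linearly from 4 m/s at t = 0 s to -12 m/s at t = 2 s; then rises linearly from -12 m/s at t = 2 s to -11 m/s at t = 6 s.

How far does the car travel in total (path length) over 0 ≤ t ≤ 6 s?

Total distance travelled is ∫|v| dt — sum the magnitudes of each area piece.
0–2 s: v = 0 at t = 0.5 s; triangle areas 1 + 9 = 10 m
2–6 s: |½(-12 + -11)(4)| = 46 m
Total distance = 56 m

56 m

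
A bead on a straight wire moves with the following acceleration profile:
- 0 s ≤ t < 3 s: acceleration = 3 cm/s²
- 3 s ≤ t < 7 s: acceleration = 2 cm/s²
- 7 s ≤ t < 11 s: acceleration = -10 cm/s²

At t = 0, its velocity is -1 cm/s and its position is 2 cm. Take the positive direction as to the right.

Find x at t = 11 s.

44.5 cm

On each constant-a segment, Δv = aΔt and Δx = v₀Δt + ½aΔt²; chain segment to segment.
0–3 s: v starts -1 cm/s; Δx = -1·3 + ½·3·3² = 10.5 cm; v ends 8 cm/s.
3–7 s: v starts 8 cm/s; Δx = 8·4 + ½·2·4² = 48 cm; v ends 16 cm/s.
7–11 s: v starts 16 cm/s; Δx = 16·4 + ½·-10·4² = -16 cm; v ends -24 cm/s.
x(11) = 2 + Σ Δx = 44.5 cm.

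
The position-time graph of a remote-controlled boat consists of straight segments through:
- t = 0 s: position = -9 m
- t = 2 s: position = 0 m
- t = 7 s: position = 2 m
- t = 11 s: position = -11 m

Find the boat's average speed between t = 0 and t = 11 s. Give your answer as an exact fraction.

24/11 m/s

Average speed = (total path length)/(elapsed time); on a piecewise-linear x-t graph the path length is Σ|Δx|.
0–2 s: |Δx| = |0 − -9| = 9 m
2–7 s: |Δx| = |2 − 0| = 2 m
7–11 s: |Δx| = |-11 − 2| = 13 m
Total path = 24 m; average speed = 24/11 = 24/11 m/s.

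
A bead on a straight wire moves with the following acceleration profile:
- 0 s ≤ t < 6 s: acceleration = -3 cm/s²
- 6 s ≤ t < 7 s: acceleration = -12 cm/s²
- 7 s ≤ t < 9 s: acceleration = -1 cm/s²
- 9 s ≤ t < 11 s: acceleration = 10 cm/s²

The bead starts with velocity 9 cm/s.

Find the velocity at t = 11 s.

-3 cm/s

Δv equals the area under the a-t graph; then v = v₀ + Δv.
0–6 s: -3 × 6 = -18 cm/s
6–7 s: -12 × 1 = -12 cm/s
7–9 s: -1 × 2 = -2 cm/s
9–11 s: 10 × 2 = 20 cm/s
Δv = -12 cm/s, so v(11) = 9 + (-12) = -3 cm/s.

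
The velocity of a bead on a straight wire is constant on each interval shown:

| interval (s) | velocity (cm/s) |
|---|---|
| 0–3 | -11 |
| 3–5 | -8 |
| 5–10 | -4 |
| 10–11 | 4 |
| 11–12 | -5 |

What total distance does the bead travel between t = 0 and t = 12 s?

Distance (not displacement) is the total path length: add the absolute areas under v-t.
0–3 s: |-11| × 3 = 33 cm
3–5 s: |-8| × 2 = 16 cm
5–10 s: |-4| × 5 = 20 cm
10–11 s: |4| × 1 = 4 cm
11–12 s: |-5| × 1 = 5 cm
Total distance = 78 cm

78 cm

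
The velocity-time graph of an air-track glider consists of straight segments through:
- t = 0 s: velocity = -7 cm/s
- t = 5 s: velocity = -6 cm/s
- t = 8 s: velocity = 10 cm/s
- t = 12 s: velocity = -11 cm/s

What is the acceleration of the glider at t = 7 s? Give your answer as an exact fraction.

Acceleration is the slope of the v-t graph on 5–8 s: (10 − -6)/(8 − 5) = 16/3 cm/s².

16/3 cm/s²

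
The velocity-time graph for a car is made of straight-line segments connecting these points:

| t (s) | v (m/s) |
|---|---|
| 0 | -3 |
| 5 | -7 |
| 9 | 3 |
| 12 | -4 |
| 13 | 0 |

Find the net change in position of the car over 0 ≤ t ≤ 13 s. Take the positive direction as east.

Displacement is the signed area under the v-t curve.
0–5 s: ½(-3 + -7)(5) = -25 m
5–9 s: ½(-7 + 3)(4) = -8 m
9–12 s: ½(3 + -4)(3) = -1.5 m
12–13 s: ½(-4 + 0)(1) = -2 m
Net displacement = -36.5 m

-36.5 m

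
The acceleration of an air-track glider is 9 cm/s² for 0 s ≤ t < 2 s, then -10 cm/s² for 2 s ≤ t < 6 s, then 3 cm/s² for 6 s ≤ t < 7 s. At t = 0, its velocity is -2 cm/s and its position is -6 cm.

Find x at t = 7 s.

-30.5 cm

On each constant-a segment, Δv = aΔt and Δx = v₀Δt + ½aΔt²; chain segment to segment.
0–2 s: v starts -2 cm/s; Δx = -2·2 + ½·9·2² = 14 cm; v ends 16 cm/s.
2–6 s: v starts 16 cm/s; Δx = 16·4 + ½·-10·4² = -16 cm; v ends -24 cm/s.
6–7 s: v starts -24 cm/s; Δx = -24·1 + ½·3·1² = -22.5 cm; v ends -21 cm/s.
x(7) = -6 + Σ Δx = -30.5 cm.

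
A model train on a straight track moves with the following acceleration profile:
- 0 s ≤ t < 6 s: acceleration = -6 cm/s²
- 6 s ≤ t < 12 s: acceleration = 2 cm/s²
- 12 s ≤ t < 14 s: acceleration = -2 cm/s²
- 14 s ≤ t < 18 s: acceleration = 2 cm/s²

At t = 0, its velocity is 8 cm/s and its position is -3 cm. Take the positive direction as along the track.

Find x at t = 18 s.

-295 cm

On each constant-a segment, Δv = aΔt and Δx = v₀Δt + ½aΔt²; chain segment to segment.
0–6 s: v starts 8 cm/s; Δx = 8·6 + ½·-6·6² = -60 cm; v ends -28 cm/s.
6–12 s: v starts -28 cm/s; Δx = -28·6 + ½·2·6² = -132 cm; v ends -16 cm/s.
12–14 s: v starts -16 cm/s; Δx = -16·2 + ½·-2·2² = -36 cm; v ends -20 cm/s.
14–18 s: v starts -20 cm/s; Δx = -20·4 + ½·2·4² = -64 cm; v ends -12 cm/s.
x(18) = -3 + Σ Δx = -295 cm.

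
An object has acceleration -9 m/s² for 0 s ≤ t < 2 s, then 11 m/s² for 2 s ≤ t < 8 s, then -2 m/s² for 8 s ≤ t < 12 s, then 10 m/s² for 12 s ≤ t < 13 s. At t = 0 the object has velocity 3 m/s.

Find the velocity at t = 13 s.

53 m/s

Δv equals the area under the a-t graph; then v = v₀ + Δv.
0–2 s: -9 × 2 = -18 m/s
2–8 s: 11 × 6 = 66 m/s
8–12 s: -2 × 4 = -8 m/s
12–13 s: 10 × 1 = 10 m/s
Δv = 50 m/s, so v(13) = 3 + (50) = 53 m/s.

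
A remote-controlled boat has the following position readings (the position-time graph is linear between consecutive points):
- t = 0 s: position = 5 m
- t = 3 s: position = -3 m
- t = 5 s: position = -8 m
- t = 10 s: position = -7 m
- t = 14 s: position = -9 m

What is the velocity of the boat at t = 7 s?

0.2 m/s

Velocity is the slope of the x-t graph on 5–10 s: (-7 − -8)/(10 − 5) = 0.2 m/s.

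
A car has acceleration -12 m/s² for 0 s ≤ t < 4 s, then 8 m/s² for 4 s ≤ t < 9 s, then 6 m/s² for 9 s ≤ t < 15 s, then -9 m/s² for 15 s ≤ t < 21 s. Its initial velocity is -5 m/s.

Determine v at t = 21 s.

Δv equals the area under the a-t graph; then v = v₀ + Δv.
0–4 s: -12 × 4 = -48 m/s
4–9 s: 8 × 5 = 40 m/s
9–15 s: 6 × 6 = 36 m/s
15–21 s: -9 × 6 = -54 m/s
Δv = -26 m/s, so v(21) = -5 + (-26) = -31 m/s.

-31 m/s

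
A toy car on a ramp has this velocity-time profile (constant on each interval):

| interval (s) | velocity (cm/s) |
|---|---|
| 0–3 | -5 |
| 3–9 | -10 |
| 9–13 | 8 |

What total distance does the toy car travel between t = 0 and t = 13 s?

107 cm

Total distance travelled is ∫|v| dt — sum the magnitudes of each area piece.
0–3 s: |-5| × 3 = 15 cm
3–9 s: |-10| × 6 = 60 cm
9–13 s: |8| × 4 = 32 cm
Total distance = 107 cm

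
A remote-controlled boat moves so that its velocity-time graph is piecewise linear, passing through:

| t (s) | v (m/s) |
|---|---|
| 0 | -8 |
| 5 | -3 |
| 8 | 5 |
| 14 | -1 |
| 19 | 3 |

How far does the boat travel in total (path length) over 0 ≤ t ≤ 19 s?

53.125 m

Total distance travelled is ∫|v| dt — sum the magnitudes of each area piece.
0–5 s: |½(-8 + -3)(5)| = 27.5 m
5–8 s: v = 0 at t = 6.125 s; triangle areas 1.6875 + 4.6875 = 6.375 m
8–14 s: v = 0 at t = 13 s; triangle areas 12.5 + 0.5 = 13 m
14–19 s: v = 0 at t = 15.25 s; triangle areas 0.625 + 5.625 = 6.25 m
Total distance = 53.125 m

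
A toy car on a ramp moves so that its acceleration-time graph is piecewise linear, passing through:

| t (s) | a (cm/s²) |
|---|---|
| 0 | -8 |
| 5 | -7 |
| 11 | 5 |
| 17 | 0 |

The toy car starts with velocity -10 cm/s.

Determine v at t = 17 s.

-38.5 cm/s

Δv equals the area under the a-t graph; then v = v₀ + Δv.
0–5 s: ½(-8 + -7)(5) = -37.5 cm/s
5–11 s: ½(-7 + 5)(6) = -6 cm/s
11–17 s: ½(5 + 0)(6) = 15 cm/s
Δv = -28.5 cm/s, so v(17) = -10 + (-28.5) = -38.5 cm/s.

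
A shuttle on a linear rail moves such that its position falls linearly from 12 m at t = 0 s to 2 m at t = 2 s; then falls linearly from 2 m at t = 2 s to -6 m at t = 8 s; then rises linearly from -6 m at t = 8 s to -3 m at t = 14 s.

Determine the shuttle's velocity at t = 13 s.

Velocity is the slope of the x-t graph on 8–14 s: (-3 − -6)/(14 − 8) = 0.5 m/s.

0.5 m/s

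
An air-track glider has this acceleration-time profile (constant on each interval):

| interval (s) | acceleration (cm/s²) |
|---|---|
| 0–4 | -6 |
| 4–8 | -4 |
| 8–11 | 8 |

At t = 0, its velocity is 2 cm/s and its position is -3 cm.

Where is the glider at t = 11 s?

-241 cm

On each constant-a segment, Δv = aΔt and Δx = v₀Δt + ½aΔt²; chain segment to segment.
0–4 s: v starts 2 cm/s; Δx = 2·4 + ½·-6·4² = -40 cm; v ends -22 cm/s.
4–8 s: v starts -22 cm/s; Δx = -22·4 + ½·-4·4² = -120 cm; v ends -38 cm/s.
8–11 s: v starts -38 cm/s; Δx = -38·3 + ½·8·3² = -78 cm; v ends -14 cm/s.
x(11) = -3 + Σ Δx = -241 cm.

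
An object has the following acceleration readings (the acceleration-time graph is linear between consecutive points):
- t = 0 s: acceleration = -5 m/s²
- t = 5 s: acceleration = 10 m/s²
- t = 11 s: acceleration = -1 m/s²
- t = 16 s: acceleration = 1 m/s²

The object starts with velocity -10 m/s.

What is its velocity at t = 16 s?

29.5 m/s

Δv equals the area under the a-t graph; then v = v₀ + Δv.
0–5 s: ½(-5 + 10)(5) = 12.5 m/s
5–11 s: ½(10 + -1)(6) = 27 m/s
11–16 s: ½(-1 + 1)(5) = 0 m/s
Δv = 39.5 m/s, so v(16) = -10 + (39.5) = 29.5 m/s.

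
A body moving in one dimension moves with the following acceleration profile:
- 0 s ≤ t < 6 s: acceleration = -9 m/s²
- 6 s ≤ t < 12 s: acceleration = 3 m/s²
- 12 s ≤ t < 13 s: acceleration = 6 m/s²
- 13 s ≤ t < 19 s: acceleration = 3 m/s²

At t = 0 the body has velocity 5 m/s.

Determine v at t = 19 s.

Δv equals the area under the a-t graph; then v = v₀ + Δv.
0–6 s: -9 × 6 = -54 m/s
6–12 s: 3 × 6 = 18 m/s
12–13 s: 6 × 1 = 6 m/s
13–19 s: 3 × 6 = 18 m/s
Δv = -12 m/s, so v(19) = 5 + (-12) = -7 m/s.

-7 m/s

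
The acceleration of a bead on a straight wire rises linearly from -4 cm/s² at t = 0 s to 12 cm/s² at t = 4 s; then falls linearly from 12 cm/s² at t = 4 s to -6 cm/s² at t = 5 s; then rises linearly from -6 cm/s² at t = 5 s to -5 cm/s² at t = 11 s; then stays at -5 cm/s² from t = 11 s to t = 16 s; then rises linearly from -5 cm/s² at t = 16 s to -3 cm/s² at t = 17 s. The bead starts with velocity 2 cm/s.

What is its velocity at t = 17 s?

-41 cm/s

Δv equals the area under the a-t graph; then v = v₀ + Δv.
0–4 s: ½(-4 + 12)(4) = 16 cm/s
4–5 s: ½(12 + -6)(1) = 3 cm/s
5–11 s: ½(-6 + -5)(6) = -33 cm/s
11–16 s: -5 × 5 = -25 cm/s
16–17 s: ½(-5 + -3)(1) = -4 cm/s
Δv = -43 cm/s, so v(17) = 2 + (-43) = -41 cm/s.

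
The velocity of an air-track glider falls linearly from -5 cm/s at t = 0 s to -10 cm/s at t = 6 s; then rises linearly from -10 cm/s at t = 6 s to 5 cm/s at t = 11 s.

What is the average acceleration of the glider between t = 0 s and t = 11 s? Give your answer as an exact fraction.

10/11 cm/s²

Average acceleration = Δv/Δt = (5 − -5)/(11 − 0) = 10/11 cm/s².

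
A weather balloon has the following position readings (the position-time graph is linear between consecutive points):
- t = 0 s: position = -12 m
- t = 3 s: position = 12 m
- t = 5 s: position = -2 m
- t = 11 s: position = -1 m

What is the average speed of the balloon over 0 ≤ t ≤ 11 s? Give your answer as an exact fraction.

39/11 m/s

Average speed = (total path length)/(elapsed time); on a piecewise-linear x-t graph the path length is Σ|Δx|.
0–3 s: |Δx| = |12 − -12| = 24 m
3–5 s: |Δx| = |-2 − 12| = 14 m
5–11 s: |Δx| = |-1 − -2| = 1 m
Total path = 39 m; average speed = 39/11 = 39/11 m/s.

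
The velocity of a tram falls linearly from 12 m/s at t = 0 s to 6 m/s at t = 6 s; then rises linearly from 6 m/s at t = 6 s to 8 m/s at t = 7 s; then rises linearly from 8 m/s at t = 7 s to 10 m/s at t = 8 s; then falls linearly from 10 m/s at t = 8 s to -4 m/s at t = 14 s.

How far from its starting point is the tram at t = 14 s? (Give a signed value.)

88 m

Displacement is the signed area under the v-t curve.
0–6 s: ½(12 + 6)(6) = 54 m
6–7 s: ½(6 + 8)(1) = 7 m
7–8 s: ½(8 + 10)(1) = 9 m
8–14 s: ½(10 + -4)(6) = 18 m
Net displacement = 88 m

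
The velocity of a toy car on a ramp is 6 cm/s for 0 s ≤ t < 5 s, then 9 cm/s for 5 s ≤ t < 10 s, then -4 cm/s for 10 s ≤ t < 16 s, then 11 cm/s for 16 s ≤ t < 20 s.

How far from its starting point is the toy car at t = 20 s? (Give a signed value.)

Net displacement equals the area under the velocity-time graph (areas below the axis count negative).
0–5 s: 6 × 5 = 30 cm
5–10 s: 9 × 5 = 45 cm
10–16 s: -4 × 6 = -24 cm
16–20 s: 11 × 4 = 44 cm
Net displacement = 95 cm

95 cm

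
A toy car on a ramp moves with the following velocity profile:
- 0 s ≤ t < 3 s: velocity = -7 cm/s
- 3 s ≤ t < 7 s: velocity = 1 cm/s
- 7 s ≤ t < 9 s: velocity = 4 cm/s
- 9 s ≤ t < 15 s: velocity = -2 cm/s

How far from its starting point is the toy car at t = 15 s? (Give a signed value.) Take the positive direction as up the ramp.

Displacement is the signed area under the v-t curve.
0–3 s: -7 × 3 = -21 cm
3–7 s: 1 × 4 = 4 cm
7–9 s: 4 × 2 = 8 cm
9–15 s: -2 × 6 = -12 cm
Net displacement = -21 cm

-21 cm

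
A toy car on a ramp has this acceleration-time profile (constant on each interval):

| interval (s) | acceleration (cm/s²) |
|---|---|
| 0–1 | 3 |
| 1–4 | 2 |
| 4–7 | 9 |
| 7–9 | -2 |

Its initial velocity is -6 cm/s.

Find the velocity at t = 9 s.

Δv equals the area under the a-t graph; then v = v₀ + Δv.
0–1 s: 3 × 1 = 3 cm/s
1–4 s: 2 × 3 = 6 cm/s
4–7 s: 9 × 3 = 27 cm/s
7–9 s: -2 × 2 = -4 cm/s
Δv = 32 cm/s, so v(9) = -6 + (32) = 26 cm/s.

26 cm/s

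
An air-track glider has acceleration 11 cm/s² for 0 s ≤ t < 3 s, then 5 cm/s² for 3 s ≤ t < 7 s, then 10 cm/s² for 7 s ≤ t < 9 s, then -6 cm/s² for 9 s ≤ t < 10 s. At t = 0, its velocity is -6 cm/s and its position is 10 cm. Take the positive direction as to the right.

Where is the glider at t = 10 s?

367.5 cm

On each constant-a segment, Δv = aΔt and Δx = v₀Δt + ½aΔt²; chain segment to segment.
0–3 s: v starts -6 cm/s; Δx = -6·3 + ½·11·3² = 31.5 cm; v ends 27 cm/s.
3–7 s: v starts 27 cm/s; Δx = 27·4 + ½·5·4² = 148 cm; v ends 47 cm/s.
7–9 s: v starts 47 cm/s; Δx = 47·2 + ½·10·2² = 114 cm; v ends 67 cm/s.
9–10 s: v starts 67 cm/s; Δx = 67·1 + ½·-6·1² = 64 cm; v ends 61 cm/s.
x(10) = 10 + Σ Δx = 367.5 cm.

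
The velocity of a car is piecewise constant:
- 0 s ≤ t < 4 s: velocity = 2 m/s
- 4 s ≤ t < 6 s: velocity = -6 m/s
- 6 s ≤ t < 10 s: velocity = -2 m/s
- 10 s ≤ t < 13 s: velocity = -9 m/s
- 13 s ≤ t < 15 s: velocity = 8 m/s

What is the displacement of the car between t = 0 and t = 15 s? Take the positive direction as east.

Net displacement equals the area under the velocity-time graph (areas below the axis count negative).
0–4 s: 2 × 4 = 8 m
4–6 s: -6 × 2 = -12 m
6–10 s: -2 × 4 = -8 m
10–13 s: -9 × 3 = -27 m
13–15 s: 8 × 2 = 16 m
Net displacement = -23 m

-23 m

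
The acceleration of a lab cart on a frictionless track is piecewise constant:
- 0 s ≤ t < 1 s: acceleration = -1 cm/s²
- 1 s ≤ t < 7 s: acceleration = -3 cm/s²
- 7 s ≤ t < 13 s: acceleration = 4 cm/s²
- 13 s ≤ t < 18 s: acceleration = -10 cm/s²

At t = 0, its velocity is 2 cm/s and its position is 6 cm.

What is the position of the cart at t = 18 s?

On each constant-a segment, Δv = aΔt and Δx = v₀Δt + ½aΔt²; chain segment to segment.
0–1 s: v starts 2 cm/s; Δx = 2·1 + ½·-1·1² = 1.5 cm; v ends 1 cm/s.
1–7 s: v starts 1 cm/s; Δx = 1·6 + ½·-3·6² = -48 cm; v ends -17 cm/s.
7–13 s: v starts -17 cm/s; Δx = -17·6 + ½·4·6² = -30 cm; v ends 7 cm/s.
13–18 s: v starts 7 cm/s; Δx = 7·5 + ½·-10·5² = -90 cm; v ends -43 cm/s.
x(18) = 6 + Σ Δx = -160.5 cm.

-160.5 cm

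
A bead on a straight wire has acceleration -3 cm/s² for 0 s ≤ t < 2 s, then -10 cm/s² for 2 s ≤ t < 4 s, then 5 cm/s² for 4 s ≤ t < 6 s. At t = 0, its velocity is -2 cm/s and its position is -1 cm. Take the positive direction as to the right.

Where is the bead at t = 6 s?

On each constant-a segment, Δv = aΔt and Δx = v₀Δt + ½aΔt²; chain segment to segment.
0–2 s: v starts -2 cm/s; Δx = -2·2 + ½·-3·2² = -10 cm; v ends -8 cm/s.
2–4 s: v starts -8 cm/s; Δx = -8·2 + ½·-10·2² = -36 cm; v ends -28 cm/s.
4–6 s: v starts -28 cm/s; Δx = -28·2 + ½·5·2² = -46 cm; v ends -18 cm/s.
x(6) = -1 + Σ Δx = -93 cm.

-93 cm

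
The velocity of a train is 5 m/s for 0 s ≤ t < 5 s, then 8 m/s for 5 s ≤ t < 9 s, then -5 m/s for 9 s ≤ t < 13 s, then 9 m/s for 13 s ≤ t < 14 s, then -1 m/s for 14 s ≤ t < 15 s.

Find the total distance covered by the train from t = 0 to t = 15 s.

Distance (not displacement) is the total path length: add the absolute areas under v-t.
0–5 s: |5| × 5 = 25 m
5–9 s: |8| × 4 = 32 m
9–13 s: |-5| × 4 = 20 m
13–14 s: |9| × 1 = 9 m
14–15 s: |-1| × 1 = 1 m
Total distance = 87 m

87 m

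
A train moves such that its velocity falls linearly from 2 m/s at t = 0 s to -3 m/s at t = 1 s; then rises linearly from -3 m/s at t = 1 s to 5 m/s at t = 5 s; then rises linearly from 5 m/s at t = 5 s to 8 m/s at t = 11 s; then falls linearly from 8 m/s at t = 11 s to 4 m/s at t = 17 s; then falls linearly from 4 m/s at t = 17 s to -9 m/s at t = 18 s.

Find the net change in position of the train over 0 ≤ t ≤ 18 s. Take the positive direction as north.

Displacement is the signed area under the v-t curve.
0–1 s: ½(2 + -3)(1) = -0.5 m
1–5 s: ½(-3 + 5)(4) = 4 m
5–11 s: ½(5 + 8)(6) = 39 m
11–17 s: ½(8 + 4)(6) = 36 m
17–18 s: ½(4 + -9)(1) = -2.5 m
Net displacement = 76 m

76 m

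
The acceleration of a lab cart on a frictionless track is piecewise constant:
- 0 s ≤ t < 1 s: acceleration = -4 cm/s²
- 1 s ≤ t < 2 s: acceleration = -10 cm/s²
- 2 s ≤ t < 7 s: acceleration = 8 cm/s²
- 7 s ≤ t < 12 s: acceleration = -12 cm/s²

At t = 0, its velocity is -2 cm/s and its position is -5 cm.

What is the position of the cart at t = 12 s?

-30 cm

On each constant-a segment, Δv = aΔt and Δx = v₀Δt + ½aΔt²; chain segment to segment.
0–1 s: v starts -2 cm/s; Δx = -2·1 + ½·-4·1² = -4 cm; v ends -6 cm/s.
1–2 s: v starts -6 cm/s; Δx = -6·1 + ½·-10·1² = -11 cm; v ends -16 cm/s.
2–7 s: v starts -16 cm/s; Δx = -16·5 + ½·8·5² = 20 cm; v ends 24 cm/s.
7–12 s: v starts 24 cm/s; Δx = 24·5 + ½·-12·5² = -30 cm; v ends -36 cm/s.
x(12) = -5 + Σ Δx = -30 cm.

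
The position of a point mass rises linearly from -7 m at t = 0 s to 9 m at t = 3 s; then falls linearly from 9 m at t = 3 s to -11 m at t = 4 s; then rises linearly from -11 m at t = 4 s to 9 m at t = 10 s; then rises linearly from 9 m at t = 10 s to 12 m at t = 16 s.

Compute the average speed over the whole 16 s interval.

Average speed = (total path length)/(elapsed time); on a piecewise-linear x-t graph the path length is Σ|Δx|.
0–3 s: |Δx| = |9 − -7| = 16 m
3–4 s: |Δx| = |-11 − 9| = 20 m
4–10 s: |Δx| = |9 − -11| = 20 m
10–16 s: |Δx| = |12 − 9| = 3 m
Total path = 59 m; average speed = 59/16 = 3.6875 m/s.

3.6875 m/s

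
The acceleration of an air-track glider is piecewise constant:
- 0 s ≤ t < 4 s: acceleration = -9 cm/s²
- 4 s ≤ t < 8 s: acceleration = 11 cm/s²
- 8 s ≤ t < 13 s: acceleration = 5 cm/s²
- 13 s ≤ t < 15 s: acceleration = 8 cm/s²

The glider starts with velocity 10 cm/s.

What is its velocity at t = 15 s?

59 cm/s

Δv equals the area under the a-t graph; then v = v₀ + Δv.
0–4 s: -9 × 4 = -36 cm/s
4–8 s: 11 × 4 = 44 cm/s
8–13 s: 5 × 5 = 25 cm/s
13–15 s: 8 × 2 = 16 cm/s
Δv = 49 cm/s, so v(15) = 10 + (49) = 59 cm/s.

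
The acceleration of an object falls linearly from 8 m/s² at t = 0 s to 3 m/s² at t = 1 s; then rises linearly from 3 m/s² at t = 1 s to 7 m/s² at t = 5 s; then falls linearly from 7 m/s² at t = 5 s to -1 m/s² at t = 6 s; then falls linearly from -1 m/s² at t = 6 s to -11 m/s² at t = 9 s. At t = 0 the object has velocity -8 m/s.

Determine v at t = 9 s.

Δv equals the area under the a-t graph; then v = v₀ + Δv.
0–1 s: ½(8 + 3)(1) = 5.5 m/s
1–5 s: ½(3 + 7)(4) = 20 m/s
5–6 s: ½(7 + -1)(1) = 3 m/s
6–9 s: ½(-1 + -11)(3) = -18 m/s
Δv = 10.5 m/s, so v(9) = -8 + (10.5) = 2.5 m/s.

2.5 m/s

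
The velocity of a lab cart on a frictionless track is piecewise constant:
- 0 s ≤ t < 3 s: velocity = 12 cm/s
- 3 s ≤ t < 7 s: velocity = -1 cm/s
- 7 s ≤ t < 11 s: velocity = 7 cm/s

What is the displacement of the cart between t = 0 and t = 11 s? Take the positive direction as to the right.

Net displacement equals the area under the velocity-time graph (areas below the axis count negative).
0–3 s: 12 × 3 = 36 cm
3–7 s: -1 × 4 = -4 cm
7–11 s: 7 × 4 = 28 cm
Net displacement = 60 cm

60 cm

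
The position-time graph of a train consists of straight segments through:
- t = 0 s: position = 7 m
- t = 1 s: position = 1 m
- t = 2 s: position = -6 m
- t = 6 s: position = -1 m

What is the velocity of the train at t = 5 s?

Velocity is the slope of the x-t graph on 2–6 s: (-1 − -6)/(6 − 2) = 1.25 m/s.

1.25 m/s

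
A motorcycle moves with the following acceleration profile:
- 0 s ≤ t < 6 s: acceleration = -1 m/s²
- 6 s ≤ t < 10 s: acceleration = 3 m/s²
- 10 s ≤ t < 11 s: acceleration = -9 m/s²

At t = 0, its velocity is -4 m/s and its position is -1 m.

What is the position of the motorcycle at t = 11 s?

On each constant-a segment, Δv = aΔt and Δx = v₀Δt + ½aΔt²; chain segment to segment.
0–6 s: v starts -4 m/s; Δx = -4·6 + ½·-1·6² = -42 m; v ends -10 m/s.
6–10 s: v starts -10 m/s; Δx = -10·4 + ½·3·4² = -16 m; v ends 2 m/s.
10–11 s: v starts 2 m/s; Δx = 2·1 + ½·-9·1² = -2.5 m; v ends -7 m/s.
x(11) = -1 + Σ Δx = -61.5 m.

-61.5 m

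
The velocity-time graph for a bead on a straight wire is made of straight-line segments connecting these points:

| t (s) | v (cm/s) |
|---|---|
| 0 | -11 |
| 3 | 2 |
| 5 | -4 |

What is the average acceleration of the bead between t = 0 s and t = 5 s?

1.4 cm/s²

Average acceleration = Δv/Δt = (-4 − -11)/(5 − 0) = 1.4 cm/s².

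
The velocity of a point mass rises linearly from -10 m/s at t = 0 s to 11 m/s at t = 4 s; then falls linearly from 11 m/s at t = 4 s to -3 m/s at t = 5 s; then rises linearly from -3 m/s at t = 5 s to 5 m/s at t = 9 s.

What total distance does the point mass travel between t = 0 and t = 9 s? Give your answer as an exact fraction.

718/21 m

Total distance travelled is ∫|v| dt — sum the magnitudes of each area piece.
0–4 s: v = 0 at t = 40/21 s; triangle areas 200/21 + 242/21 = 442/21 m
4–5 s: v = 0 at t = 67/14 s; triangle areas 121/28 + 9/28 = 65/14 m
5–9 s: v = 0 at t = 6.5 s; triangle areas 2.25 + 6.25 = 8.5 m
Total distance = 718/21 m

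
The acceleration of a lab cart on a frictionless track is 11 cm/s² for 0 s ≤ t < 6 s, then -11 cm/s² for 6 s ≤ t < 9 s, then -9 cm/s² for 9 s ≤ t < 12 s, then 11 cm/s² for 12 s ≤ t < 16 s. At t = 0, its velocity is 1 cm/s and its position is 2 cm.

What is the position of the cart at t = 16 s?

535 cm

On each constant-a segment, Δv = aΔt and Δx = v₀Δt + ½aΔt²; chain segment to segment.
0–6 s: v starts 1 cm/s; Δx = 1·6 + ½·11·6² = 204 cm; v ends 67 cm/s.
6–9 s: v starts 67 cm/s; Δx = 67·3 + ½·-11·3² = 151.5 cm; v ends 34 cm/s.
9–12 s: v starts 34 cm/s; Δx = 34·3 + ½·-9·3² = 61.5 cm; v ends 7 cm/s.
12–16 s: v starts 7 cm/s; Δx = 7·4 + ½·11·4² = 116 cm; v ends 51 cm/s.
x(16) = 2 + Σ Δx = 535 cm.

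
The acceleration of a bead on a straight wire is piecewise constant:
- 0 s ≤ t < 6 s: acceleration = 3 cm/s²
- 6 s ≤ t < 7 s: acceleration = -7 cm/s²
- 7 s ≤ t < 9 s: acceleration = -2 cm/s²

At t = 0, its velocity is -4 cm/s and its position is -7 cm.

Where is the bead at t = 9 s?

43.5 cm

On each constant-a segment, Δv = aΔt and Δx = v₀Δt + ½aΔt²; chain segment to segment.
0–6 s: v starts -4 cm/s; Δx = -4·6 + ½·3·6² = 30 cm; v ends 14 cm/s.
6–7 s: v starts 14 cm/s; Δx = 14·1 + ½·-7·1² = 10.5 cm; v ends 7 cm/s.
7–9 s: v starts 7 cm/s; Δx = 7·2 + ½·-2·2² = 10 cm; v ends 3 cm/s.
x(9) = -7 + Σ Δx = 43.5 cm.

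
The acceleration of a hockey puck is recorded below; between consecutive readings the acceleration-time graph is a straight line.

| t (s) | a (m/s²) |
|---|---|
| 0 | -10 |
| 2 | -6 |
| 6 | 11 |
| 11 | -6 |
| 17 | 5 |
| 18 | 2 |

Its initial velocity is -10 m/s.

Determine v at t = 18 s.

Δv equals the area under the a-t graph; then v = v₀ + Δv.
0–2 s: ½(-10 + -6)(2) = -16 m/s
2–6 s: ½(-6 + 11)(4) = 10 m/s
6–11 s: ½(11 + -6)(5) = 12.5 m/s
11–17 s: ½(-6 + 5)(6) = -3 m/s
17–18 s: ½(5 + 2)(1) = 3.5 m/s
Δv = 7 m/s, so v(18) = -10 + (7) = -3 m/s.

-3 m/s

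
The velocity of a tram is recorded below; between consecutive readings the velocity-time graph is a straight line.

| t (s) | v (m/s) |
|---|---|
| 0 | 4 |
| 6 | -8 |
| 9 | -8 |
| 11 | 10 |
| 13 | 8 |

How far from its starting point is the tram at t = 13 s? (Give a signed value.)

Displacement is the signed area under the v-t curve.
0–6 s: ½(4 + -8)(6) = -12 m
6–9 s: -8 × 3 = -24 m
9–11 s: ½(-8 + 10)(2) = 2 m
11–13 s: ½(10 + 8)(2) = 18 m
Net displacement = -16 m

-16 m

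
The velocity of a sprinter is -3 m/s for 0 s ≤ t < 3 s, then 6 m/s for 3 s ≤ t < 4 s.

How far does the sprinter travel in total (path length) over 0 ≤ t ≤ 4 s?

Total distance travelled is ∫|v| dt — sum the magnitudes of each area piece.
0–3 s: |-3| × 3 = 9 m
3–4 s: |6| × 1 = 6 m
Total distance = 15 m

15 m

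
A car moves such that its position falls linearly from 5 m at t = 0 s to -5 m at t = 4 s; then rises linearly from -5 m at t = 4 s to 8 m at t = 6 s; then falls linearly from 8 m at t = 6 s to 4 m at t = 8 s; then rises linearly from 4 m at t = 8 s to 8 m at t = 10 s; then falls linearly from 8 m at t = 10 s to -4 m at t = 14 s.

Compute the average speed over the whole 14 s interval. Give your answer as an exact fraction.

43/14 m/s

Average speed = (total path length)/(elapsed time); on a piecewise-linear x-t graph the path length is Σ|Δx|.
0–4 s: |Δx| = |-5 − 5| = 10 m
4–6 s: |Δx| = |8 − -5| = 13 m
6–8 s: |Δx| = |4 − 8| = 4 m
8–10 s: |Δx| = |8 − 4| = 4 m
10–14 s: |Δx| = |-4 − 8| = 12 m
Total path = 43 m; average speed = 43/14 = 43/14 m/s.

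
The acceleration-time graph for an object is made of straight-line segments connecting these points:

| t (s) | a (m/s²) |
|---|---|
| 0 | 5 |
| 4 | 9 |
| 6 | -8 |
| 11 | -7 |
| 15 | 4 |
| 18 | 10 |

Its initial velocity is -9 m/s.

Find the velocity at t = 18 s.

Δv equals the area under the a-t graph; then v = v₀ + Δv.
0–4 s: ½(5 + 9)(4) = 28 m/s
4–6 s: ½(9 + -8)(2) = 1 m/s
6–11 s: ½(-8 + -7)(5) = -37.5 m/s
11–15 s: ½(-7 + 4)(4) = -6 m/s
15–18 s: ½(4 + 10)(3) = 21 m/s
Δv = 6.5 m/s, so v(18) = -9 + (6.5) = -2.5 m/s.

-2.5 m/s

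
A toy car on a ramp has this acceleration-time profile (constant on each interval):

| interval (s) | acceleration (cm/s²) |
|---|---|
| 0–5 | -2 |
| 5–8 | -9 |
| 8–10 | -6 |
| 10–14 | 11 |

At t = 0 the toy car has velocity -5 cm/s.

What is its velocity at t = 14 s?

Δv equals the area under the a-t graph; then v = v₀ + Δv.
0–5 s: -2 × 5 = -10 cm/s
5–8 s: -9 × 3 = -27 cm/s
8–10 s: -6 × 2 = -12 cm/s
10–14 s: 11 × 4 = 44 cm/s
Δv = -5 cm/s, so v(14) = -5 + (-5) = -10 cm/s.

-10 cm/s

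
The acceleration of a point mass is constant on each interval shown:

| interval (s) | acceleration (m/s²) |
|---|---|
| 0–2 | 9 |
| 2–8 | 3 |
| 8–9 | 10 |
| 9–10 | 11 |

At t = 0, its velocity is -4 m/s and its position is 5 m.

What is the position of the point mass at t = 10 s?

237.5 m

On each constant-a segment, Δv = aΔt and Δx = v₀Δt + ½aΔt²; chain segment to segment.
0–2 s: v starts -4 m/s; Δx = -4·2 + ½·9·2² = 10 m; v ends 14 m/s.
2–8 s: v starts 14 m/s; Δx = 14·6 + ½·3·6² = 138 m; v ends 32 m/s.
8–9 s: v starts 32 m/s; Δx = 32·1 + ½·10·1² = 37 m; v ends 42 m/s.
9–10 s: v starts 42 m/s; Δx = 42·1 + ½·11·1² = 47.5 m; v ends 53 m/s.
x(10) = 5 + Σ Δx = 237.5 m.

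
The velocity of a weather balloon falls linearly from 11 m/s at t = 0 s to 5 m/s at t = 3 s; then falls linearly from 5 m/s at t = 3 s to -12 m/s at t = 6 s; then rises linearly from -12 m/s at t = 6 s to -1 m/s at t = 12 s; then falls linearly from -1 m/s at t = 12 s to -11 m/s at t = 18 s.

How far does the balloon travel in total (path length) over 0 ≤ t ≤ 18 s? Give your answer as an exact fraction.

3873/34 m

Total distance travelled is ∫|v| dt — sum the magnitudes of each area piece.
0–3 s: |½(11 + 5)(3)| = 24 m
3–6 s: v = 0 at t = 66/17 s; triangle areas 75/34 + 216/17 = 507/34 m
6–12 s: |½(-12 + -1)(6)| = 39 m
12–18 s: |½(-1 + -11)(6)| = 36 m
Total distance = 3873/34 m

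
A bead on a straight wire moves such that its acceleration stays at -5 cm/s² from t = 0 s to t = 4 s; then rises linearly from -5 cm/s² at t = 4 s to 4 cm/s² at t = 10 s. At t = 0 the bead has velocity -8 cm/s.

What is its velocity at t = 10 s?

-31 cm/s

Δv equals the area under the a-t graph; then v = v₀ + Δv.
0–4 s: -5 × 4 = -20 cm/s
4–10 s: ½(-5 + 4)(6) = -3 cm/s
Δv = -23 cm/s, so v(10) = -8 + (-23) = -31 cm/s.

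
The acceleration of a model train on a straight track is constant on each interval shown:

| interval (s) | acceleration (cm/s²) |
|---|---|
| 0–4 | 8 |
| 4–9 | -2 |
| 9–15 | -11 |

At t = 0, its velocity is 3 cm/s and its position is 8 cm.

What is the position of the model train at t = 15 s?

On each constant-a segment, Δv = aΔt and Δx = v₀Δt + ½aΔt²; chain segment to segment.
0–4 s: v starts 3 cm/s; Δx = 3·4 + ½·8·4² = 76 cm; v ends 35 cm/s.
4–9 s: v starts 35 cm/s; Δx = 35·5 + ½·-2·5² = 150 cm; v ends 25 cm/s.
9–15 s: v starts 25 cm/s; Δx = 25·6 + ½·-11·6² = -48 cm; v ends -41 cm/s.
x(15) = 8 + Σ Δx = 186 cm.

186 cm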